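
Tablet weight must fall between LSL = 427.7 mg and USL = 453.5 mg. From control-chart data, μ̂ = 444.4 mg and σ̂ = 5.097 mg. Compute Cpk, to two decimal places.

Cpu = (USL − μ̂) / (3σ̂) = (453.5 − 444.4) / (3 × 5.097) = 0.5951; Cpl = (μ̂ − LSL) / (3σ̂) = (444.4 − 427.7) / (3 × 5.097) = 1.0921; Cpk = min(Cpu, Cpl) = 0.5951

0.60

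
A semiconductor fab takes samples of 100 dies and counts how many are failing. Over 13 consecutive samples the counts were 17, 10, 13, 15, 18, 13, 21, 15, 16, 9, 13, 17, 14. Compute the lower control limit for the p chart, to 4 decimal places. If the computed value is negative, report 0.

0.0407

p̄ = Σdᵢ / (k·n) = 191 / (13 × 100) = 0.14692
LCL = p̄ − 3·√(p̄(1−p̄)/n) = 0.14692 − 3 × 0.03540 = 0.04071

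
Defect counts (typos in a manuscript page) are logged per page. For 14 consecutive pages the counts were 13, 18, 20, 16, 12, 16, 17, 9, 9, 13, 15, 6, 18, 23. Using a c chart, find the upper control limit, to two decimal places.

26.12

c̄ = (13 + 18 + 20 + 16 + 12 + 16 + 17 + 9 + 9 + 13 + 15 + 6 + 18 + 23) / 14 = 205 / 14 = 14.6429
UCL = c̄ + 3√c̄ = 14.6429 + 3 × √14.6429 = 14.6429 + 3 × 3.8266 = 26.1227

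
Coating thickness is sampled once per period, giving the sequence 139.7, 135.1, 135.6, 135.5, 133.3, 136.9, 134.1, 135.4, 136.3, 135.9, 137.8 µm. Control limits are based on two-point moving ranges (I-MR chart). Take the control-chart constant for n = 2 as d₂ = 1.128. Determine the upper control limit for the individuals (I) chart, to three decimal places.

X̄ = (139.7 + 135.1 + 135.6 + 135.5 + 133.3 + 136.9 + 134.1 + 135.4 + 136.3 + 135.9 + 137.8) / 11 = 135.9636
Moving ranges: 4.6, 0.5, 0.1, 2.2, 3.6, 2.8, 1.3, 0.9, 0.4, 1.9; M̄R̄ = 18.3000 / 10 = 1.8300
UCL = X̄ + 3·M̄R̄/d₂ = 135.9636 + 3 × 1.8300 / 1.128 = 140.8307

140.831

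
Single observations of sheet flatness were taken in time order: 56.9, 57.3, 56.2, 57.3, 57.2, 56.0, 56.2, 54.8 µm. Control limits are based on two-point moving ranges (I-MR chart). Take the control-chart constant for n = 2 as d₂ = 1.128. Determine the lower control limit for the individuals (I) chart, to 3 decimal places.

X̄ = (56.9 + 57.3 + 56.2 + 57.3 + 57.2 + 56.0 + 56.2 + 54.8) / 8 = 56.4875
Moving ranges: 0.4, 1.1, 1.1, 0.1, 1.2, 0.2, 1.4; M̄R̄ = 5.5000 / 7 = 0.7857
LCL = X̄ − 3·M̄R̄/d₂ = 56.4875 − 3 × 0.7857 / 1.128 = 54.3978

54.398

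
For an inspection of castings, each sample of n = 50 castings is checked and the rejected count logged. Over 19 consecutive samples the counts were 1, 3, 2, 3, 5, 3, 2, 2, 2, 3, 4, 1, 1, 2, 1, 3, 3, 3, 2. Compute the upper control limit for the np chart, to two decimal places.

p̄ = Σdᵢ / (k·n) = 46 / (19 × 50) = 0.04842
UCL = np̄ + 3·√(np̄(1−p̄)) = 2.4211 + 3 × √(2.4211×0.95158) = 2.4211 + 3 × 1.5178 = 6.9746

6.97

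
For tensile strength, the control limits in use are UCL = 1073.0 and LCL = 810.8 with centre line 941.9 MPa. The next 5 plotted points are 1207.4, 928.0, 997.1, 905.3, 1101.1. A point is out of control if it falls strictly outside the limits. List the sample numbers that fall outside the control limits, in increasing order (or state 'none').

1, 5

Compare each point to [810.8, 1073.0]: sample 1 = 1207.4 > UCL; sample 5 = 1101.1 > UCL.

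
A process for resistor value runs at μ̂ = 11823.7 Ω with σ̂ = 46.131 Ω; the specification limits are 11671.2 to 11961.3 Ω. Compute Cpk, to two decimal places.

0.99

Cpu = (USL − μ̂) / (3σ̂) = (11961.3 − 11823.7) / (3 × 46.131) = 0.9943; Cpl = (μ̂ − LSL) / (3σ̂) = (11823.7 − 11671.2) / (3 × 46.131) = 1.1019; Cpk = min(Cpu, Cpl) = 0.9943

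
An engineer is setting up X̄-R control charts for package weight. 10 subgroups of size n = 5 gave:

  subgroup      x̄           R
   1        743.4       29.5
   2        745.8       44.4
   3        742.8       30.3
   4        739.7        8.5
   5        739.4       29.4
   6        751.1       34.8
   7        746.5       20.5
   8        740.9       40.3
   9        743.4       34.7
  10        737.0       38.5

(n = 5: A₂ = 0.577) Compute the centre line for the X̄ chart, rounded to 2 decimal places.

743.00

X̄̄ = (743.4 + 745.8 + 742.8 + 739.7 + 739.4 + 751.1 + 746.5 + 740.9 + 743.4 + 737.0) / 10 = 7430.0000 / 10 = 743.0000
CL = X̄̄ = 743.0000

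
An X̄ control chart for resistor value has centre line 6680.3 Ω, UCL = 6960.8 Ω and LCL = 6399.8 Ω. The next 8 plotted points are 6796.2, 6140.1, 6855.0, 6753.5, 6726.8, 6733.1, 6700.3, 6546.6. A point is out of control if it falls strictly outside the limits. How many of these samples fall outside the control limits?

Compare each point to [6399.8, 6960.8]: sample 2 = 6140.1 < LCL.

1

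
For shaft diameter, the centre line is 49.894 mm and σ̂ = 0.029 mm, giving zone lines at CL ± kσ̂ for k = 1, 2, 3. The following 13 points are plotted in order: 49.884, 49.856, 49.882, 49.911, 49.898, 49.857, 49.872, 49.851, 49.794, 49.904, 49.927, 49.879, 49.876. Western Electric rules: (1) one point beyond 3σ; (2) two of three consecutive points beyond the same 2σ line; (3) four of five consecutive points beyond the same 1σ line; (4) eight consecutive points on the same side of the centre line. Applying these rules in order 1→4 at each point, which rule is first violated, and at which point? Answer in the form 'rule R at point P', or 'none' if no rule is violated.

rule 1 at point 9

Zone of each point (C = within 1σ̂, B = 1σ̂–2σ̂, A = 2σ̂–3σ̂, * = beyond 3σ̂; sign = side of CL): 1:-C, 2:-B, 3:-C, 4:+C, 5:+C, 6:-B, 7:-C, 8:-B, 9:-*, 10:+C, 11:+B, 12:-C, 13:-C
Rule 1 (one point beyond the 3σ limits) is satisfied at point 9.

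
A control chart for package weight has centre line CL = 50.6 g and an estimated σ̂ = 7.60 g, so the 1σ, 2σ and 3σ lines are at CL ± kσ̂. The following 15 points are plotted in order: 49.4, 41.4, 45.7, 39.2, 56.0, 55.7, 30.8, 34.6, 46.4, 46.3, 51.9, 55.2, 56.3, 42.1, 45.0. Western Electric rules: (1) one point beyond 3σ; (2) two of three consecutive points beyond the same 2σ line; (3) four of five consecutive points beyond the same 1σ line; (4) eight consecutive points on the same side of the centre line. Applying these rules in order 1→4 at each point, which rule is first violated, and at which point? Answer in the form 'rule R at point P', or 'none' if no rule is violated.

Zone of each point (C = within 1σ̂, B = 1σ̂–2σ̂, A = 2σ̂–3σ̂, * = beyond 3σ̂; sign = side of CL): 1:-C, 2:-B, 3:-C, 4:-B, 5:+C, 6:+C, 7:-A, 8:-A, 9:-C, 10:-C, 11:+C, 12:+C, 13:+C, 14:-B, 15:-C
Rule 2 (two of three consecutive points beyond the same 2σ limit) is satisfied at point 8.

rule 2 at point 8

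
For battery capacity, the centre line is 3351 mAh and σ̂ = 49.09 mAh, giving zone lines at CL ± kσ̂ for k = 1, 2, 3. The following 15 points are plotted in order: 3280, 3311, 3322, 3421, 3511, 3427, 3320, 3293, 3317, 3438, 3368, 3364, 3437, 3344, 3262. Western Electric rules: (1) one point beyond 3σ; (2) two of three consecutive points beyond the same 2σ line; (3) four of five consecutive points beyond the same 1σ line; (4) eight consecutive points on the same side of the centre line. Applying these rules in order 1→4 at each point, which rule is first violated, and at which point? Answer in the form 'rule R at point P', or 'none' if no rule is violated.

Zone of each point (C = within 1σ̂, B = 1σ̂–2σ̂, A = 2σ̂–3σ̂, * = beyond 3σ̂; sign = side of CL): 1:-B, 2:-C, 3:-C, 4:+B, 5:+*, 6:+B, 7:-C, 8:-B, 9:-C, 10:+B, 11:+C, 12:+C, 13:+B, 14:-C, 15:-B
Rule 1 (one point beyond the 3σ limits) is satisfied at point 5.

rule 1 at point 5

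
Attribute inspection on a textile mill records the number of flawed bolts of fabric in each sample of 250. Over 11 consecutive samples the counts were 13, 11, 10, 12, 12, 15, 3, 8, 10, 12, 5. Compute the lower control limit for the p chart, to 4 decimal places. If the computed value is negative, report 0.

p̄ = Σdᵢ / (k·n) = 111 / (11 × 250) = 0.04036
LCL = p̄ − 3·√(p̄(1−p̄)/n) = 0.04036 − 3 × 0.01245 = 0.00302

0.0030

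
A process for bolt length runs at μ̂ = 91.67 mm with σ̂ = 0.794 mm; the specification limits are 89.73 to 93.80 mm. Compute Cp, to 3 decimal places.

0.854

Cp = (USL − LSL) / (6σ̂) = (93.80 − 89.73) / (6 × 0.794) = 4.0700 / 4.7640 = 0.8543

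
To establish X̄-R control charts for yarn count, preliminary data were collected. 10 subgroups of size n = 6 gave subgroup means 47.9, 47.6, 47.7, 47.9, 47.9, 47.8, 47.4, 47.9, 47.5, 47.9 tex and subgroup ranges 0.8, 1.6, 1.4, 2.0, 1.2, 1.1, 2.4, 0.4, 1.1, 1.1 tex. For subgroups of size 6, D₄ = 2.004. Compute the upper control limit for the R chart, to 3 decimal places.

2.625

R̄ = (0.8 + 1.6 + 1.4 + 2.0 + 1.2 + 1.1 + 2.4 + 0.4 + 1.1 + 1.1) / 10 = 13.1000 / 10 = 1.3100
UCL_R = D₄·R̄ = 2.004 × 1.3100 = 2.6252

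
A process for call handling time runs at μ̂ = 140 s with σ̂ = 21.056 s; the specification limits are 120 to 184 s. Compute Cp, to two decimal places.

Cp = (USL − LSL) / (6σ̂) = (184 − 120) / (6 × 21.056) = 64.0000 / 126.3360 = 0.5066

0.51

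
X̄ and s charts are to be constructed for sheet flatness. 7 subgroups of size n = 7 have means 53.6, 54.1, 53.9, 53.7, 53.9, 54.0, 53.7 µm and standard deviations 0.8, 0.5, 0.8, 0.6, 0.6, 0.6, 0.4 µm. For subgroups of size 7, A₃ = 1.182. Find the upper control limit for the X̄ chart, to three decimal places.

54.569

X̄̄ = (53.6 + 54.1 + 53.9 + 53.7 + 53.9 + 54.0 + 53.7) / 7 = 53.8429
s̄ = (0.8 + 0.5 + 0.8 + 0.6 + 0.6 + 0.6 + 0.4) / 7 = 0.6143
UCL = X̄̄ + A₃·s̄ = 53.8429 + 1.182 × 0.6143 = 54.5689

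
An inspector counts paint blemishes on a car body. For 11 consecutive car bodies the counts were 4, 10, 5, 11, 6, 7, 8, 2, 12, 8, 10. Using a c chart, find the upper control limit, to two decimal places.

15.79

c̄ = (4 + 10 + 5 + 11 + 6 + 7 + 8 + 2 + 12 + 8 + 10) / 11 = 83 / 11 = 7.5455
UCL = c̄ + 3√c̄ = 7.5455 + 3 × √7.5455 = 7.5455 + 3 × 2.7469 = 15.7862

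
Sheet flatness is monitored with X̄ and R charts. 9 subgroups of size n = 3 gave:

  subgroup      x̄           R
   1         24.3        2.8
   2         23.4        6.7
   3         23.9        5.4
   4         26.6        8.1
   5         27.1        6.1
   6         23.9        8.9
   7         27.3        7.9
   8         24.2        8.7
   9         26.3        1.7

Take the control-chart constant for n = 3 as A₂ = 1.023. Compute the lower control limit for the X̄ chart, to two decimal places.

X̄̄ = (24.3 + 23.4 + 23.9 + 26.6 + 27.1 + 23.9 + 27.3 + 24.2 + 26.3) / 9 = 227.0000 / 9 = 25.2222
R̄ = (2.8 + 6.7 + 5.4 + 8.1 + 6.1 + 8.9 + 7.9 + 8.7 + 1.7) / 9 = 56.3000 / 9 = 6.2556
LCL = X̄̄ − A₂·R̄ = 25.2222 − 1.023 × 6.2556 = 18.8228

18.82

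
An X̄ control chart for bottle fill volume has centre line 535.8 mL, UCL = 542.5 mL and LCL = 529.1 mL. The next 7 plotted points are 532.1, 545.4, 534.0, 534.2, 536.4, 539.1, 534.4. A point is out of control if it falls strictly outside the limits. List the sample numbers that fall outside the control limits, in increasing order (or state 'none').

2

Compare each point to [529.1, 542.5]: sample 2 = 545.4 > UCL.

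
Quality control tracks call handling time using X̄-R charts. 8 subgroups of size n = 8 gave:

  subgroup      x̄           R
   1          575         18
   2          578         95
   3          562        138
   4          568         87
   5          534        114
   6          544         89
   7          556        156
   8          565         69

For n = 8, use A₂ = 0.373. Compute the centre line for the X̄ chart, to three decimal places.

X̄̄ = (575 + 578 + 562 + 568 + 534 + 544 + 556 + 565) / 8 = 4482.0000 / 8 = 560.2500
CL = X̄̄ = 560.2500

560.250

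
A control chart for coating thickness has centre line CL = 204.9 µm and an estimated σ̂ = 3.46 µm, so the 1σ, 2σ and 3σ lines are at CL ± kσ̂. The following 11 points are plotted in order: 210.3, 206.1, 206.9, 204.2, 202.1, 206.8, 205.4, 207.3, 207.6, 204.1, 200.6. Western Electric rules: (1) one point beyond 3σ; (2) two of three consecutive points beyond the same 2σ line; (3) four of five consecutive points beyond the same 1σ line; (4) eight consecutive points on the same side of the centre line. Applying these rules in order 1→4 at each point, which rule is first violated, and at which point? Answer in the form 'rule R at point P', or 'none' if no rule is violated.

none

Zone of each point (C = within 1σ̂, B = 1σ̂–2σ̂, A = 2σ̂–3σ̂, * = beyond 3σ̂; sign = side of CL): 1:+B, 2:+C, 3:+C, 4:-C, 5:-C, 6:+C, 7:+C, 8:+C, 9:+C, 10:-C, 11:-B
No rule fires across all 11 points.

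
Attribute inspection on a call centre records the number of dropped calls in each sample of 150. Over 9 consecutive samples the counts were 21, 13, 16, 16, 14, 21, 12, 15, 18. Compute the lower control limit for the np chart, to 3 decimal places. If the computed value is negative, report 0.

p̄ = Σdᵢ / (k·n) = 146 / (9 × 150) = 0.10815
LCL = np̄ − 3·√(np̄(1−p̄)) = 16.2222 − 3 × 3.8037 = 4.8112

4.811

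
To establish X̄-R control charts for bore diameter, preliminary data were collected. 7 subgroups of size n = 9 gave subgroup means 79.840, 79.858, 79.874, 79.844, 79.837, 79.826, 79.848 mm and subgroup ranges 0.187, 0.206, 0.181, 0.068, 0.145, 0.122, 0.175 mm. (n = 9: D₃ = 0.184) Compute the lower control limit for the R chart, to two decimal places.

0.03

R̄ = (0.187 + 0.206 + 0.181 + 0.068 + 0.145 + 0.122 + 0.175) / 7 = 1.0840 / 7 = 0.1549
LCL_R = D₃·R̄ = 0.184 × 0.1549 = 0.0285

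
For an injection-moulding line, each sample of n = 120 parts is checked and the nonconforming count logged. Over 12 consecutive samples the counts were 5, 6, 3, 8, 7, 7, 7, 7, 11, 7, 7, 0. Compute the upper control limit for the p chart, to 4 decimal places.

p̄ = Σdᵢ / (k·n) = 75 / (12 × 120) = 0.05208
UCL = p̄ + 3·√(p̄(1−p̄)/n) = 0.05208 + 3 × √(0.05208×0.94792/120) = 0.05208 + 3 × 0.02028 = 0.11293

0.1129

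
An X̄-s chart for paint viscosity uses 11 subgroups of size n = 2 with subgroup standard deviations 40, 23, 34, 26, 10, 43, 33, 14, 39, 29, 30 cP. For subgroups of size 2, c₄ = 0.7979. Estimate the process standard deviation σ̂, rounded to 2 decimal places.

36.57

s̄ = (40 + 23 + 34 + 26 + 10 + 43 + 33 + 14 + 39 + 29 + 30) / 11 = 29.1818
σ̂ = s̄ / c₄ = 29.1818 / 0.7979 = 36.5733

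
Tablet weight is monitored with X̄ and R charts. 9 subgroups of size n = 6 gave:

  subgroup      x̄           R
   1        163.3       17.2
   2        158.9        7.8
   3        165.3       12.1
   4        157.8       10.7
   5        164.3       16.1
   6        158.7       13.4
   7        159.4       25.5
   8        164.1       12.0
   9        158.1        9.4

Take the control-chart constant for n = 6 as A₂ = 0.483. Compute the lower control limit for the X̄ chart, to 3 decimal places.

154.435

X̄̄ = (163.3 + 158.9 + 165.3 + 157.8 + 164.3 + 158.7 + 159.4 + 164.1 + 158.1) / 9 = 1449.9000 / 9 = 161.1000
R̄ = (17.2 + 7.8 + 12.1 + 10.7 + 16.1 + 13.4 + 25.5 + 12.0 + 9.4) / 9 = 124.2000 / 9 = 13.8000
LCL = X̄̄ − A₂·R̄ = 161.1000 − 0.483 × 13.8000 = 154.4346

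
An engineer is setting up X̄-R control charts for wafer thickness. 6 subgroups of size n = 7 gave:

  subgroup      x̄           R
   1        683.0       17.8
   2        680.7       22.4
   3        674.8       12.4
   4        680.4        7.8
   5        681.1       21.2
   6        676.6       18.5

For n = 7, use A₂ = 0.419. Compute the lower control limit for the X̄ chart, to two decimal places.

X̄̄ = (683.0 + 680.7 + 674.8 + 680.4 + 681.1 + 676.6) / 6 = 4076.6000 / 6 = 679.4333
R̄ = (17.8 + 22.4 + 12.4 + 7.8 + 21.2 + 18.5) / 6 = 100.1000 / 6 = 16.6833
LCL = X̄̄ − A₂·R̄ = 679.4333 − 0.419 × 16.6833 = 672.4430

672.44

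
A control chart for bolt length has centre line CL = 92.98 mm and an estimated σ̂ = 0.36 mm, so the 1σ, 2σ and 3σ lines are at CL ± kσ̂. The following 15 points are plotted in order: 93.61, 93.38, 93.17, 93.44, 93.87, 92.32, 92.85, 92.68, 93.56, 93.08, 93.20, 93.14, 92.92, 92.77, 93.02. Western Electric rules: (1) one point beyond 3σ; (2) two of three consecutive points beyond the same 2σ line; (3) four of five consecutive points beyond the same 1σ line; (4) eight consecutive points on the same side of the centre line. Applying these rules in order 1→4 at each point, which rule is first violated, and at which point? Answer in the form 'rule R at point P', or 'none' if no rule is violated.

Zone of each point (C = within 1σ̂, B = 1σ̂–2σ̂, A = 2σ̂–3σ̂, * = beyond 3σ̂; sign = side of CL): 1:+B, 2:+B, 3:+C, 4:+B, 5:+A, 6:-B, 7:-C, 8:-C, 9:+B, 10:+C, 11:+C, 12:+C, 13:-C, 14:-C, 15:+C
Rule 3 (four of five consecutive points beyond the same 1σ limit) is satisfied at point 5.

rule 3 at point 5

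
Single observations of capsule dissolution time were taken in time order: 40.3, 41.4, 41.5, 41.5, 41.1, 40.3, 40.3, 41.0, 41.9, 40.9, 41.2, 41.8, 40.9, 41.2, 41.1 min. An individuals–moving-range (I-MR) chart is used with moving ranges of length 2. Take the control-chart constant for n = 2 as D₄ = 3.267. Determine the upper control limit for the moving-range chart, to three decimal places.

1.680

Moving ranges: 1.1, 0.1, 0.0, 0.4, 0.8, 0.0, 0.7, 0.9, 1.0, 0.3, 0.6, 0.9, 0.3, 0.1; M̄R̄ = 7.2000 / 14 = 0.5143
UCL_MR = D₄·M̄R̄ = 3.267 × 0.5143 = 1.6802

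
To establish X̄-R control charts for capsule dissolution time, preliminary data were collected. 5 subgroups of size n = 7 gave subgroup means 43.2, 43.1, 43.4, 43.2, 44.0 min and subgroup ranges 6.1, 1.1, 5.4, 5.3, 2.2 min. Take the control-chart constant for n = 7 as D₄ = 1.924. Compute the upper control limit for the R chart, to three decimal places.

7.734

R̄ = (6.1 + 1.1 + 5.4 + 5.3 + 2.2) / 5 = 20.1000 / 5 = 4.0200
UCL_R = D₄·R̄ = 1.924 × 4.0200 = 7.7345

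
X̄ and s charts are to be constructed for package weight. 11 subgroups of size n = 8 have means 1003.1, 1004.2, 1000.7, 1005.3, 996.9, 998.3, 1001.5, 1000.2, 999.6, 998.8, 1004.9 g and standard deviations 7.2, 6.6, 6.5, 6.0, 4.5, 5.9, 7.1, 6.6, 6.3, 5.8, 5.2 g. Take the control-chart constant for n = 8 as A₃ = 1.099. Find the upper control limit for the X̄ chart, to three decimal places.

X̄̄ = (1003.1 + 1004.2 + 1000.7 + 1005.3 + 996.9 + 998.3 + 1001.5 + 1000.2 + 999.6 + 998.8 + 1004.9) / 11 = 1001.2273
s̄ = (7.2 + 6.6 + 6.5 + 6.0 + 4.5 + 5.9 + 7.1 + 6.6 + 6.3 + 5.8 + 5.2) / 11 = 6.1545
UCL = X̄̄ + A₃·s̄ = 1001.2273 + 1.099 × 6.1545 = 1007.9911

1007.991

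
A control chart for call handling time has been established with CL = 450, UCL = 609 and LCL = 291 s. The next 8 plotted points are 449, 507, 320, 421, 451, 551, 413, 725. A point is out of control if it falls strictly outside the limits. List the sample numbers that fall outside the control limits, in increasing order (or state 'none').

8

Compare each point to [291, 609]: sample 8 = 725 > UCL.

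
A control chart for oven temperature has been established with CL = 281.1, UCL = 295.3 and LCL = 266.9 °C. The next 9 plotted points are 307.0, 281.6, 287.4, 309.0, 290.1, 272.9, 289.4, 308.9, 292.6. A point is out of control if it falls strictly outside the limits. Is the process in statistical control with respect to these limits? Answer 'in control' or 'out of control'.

Compare each point to [266.9, 295.3]: sample 1 = 307.0 > UCL; sample 4 = 309.0 > UCL; sample 8 = 308.9 > UCL.

out of control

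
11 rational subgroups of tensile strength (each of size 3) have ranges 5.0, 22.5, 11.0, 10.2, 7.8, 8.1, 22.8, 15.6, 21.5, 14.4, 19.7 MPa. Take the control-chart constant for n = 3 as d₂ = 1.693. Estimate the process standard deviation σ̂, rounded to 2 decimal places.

R̄ = (5.0 + 22.5 + 11.0 + 10.2 + 7.8 + 8.1 + 22.8 + 15.6 + 21.5 + 14.4 + 19.7) / 11 = 14.4182
σ̂ = R̄ / d₂ = 14.4182 / 1.693 = 8.5164

8.52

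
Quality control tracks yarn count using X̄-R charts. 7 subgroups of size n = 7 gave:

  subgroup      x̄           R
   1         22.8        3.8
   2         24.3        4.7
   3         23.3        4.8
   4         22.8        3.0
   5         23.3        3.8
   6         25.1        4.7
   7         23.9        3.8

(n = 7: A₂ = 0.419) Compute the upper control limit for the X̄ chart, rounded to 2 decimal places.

25.35

X̄̄ = (22.8 + 24.3 + 23.3 + 22.8 + 23.3 + 25.1 + 23.9) / 7 = 165.5000 / 7 = 23.6429
R̄ = (3.8 + 4.7 + 4.8 + 3.0 + 3.8 + 4.7 + 3.8) / 7 = 28.6000 / 7 = 4.0857
UCL = X̄̄ + A₂·R̄ = 23.6429 + 0.419 × 4.0857 = 25.3548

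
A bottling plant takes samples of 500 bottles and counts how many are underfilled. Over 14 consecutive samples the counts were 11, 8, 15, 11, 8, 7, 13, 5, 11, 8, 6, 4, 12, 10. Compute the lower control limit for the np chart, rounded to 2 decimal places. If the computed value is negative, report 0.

p̄ = Σdᵢ / (k·n) = 129 / (14 × 500) = 0.01843
LCL = np̄ − 3·√(np̄(1−p̄)) = 9.2143 − 3 × 3.0074 = 0.1921

0.19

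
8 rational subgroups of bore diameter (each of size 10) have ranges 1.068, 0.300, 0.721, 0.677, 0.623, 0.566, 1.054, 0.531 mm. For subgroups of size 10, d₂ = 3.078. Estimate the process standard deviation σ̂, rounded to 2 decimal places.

R̄ = (1.068 + 0.300 + 0.721 + 0.677 + 0.623 + 0.566 + 1.054 + 0.531) / 8 = 0.6925
σ̂ = R̄ / d₂ = 0.6925 / 3.078 = 0.2250

0.22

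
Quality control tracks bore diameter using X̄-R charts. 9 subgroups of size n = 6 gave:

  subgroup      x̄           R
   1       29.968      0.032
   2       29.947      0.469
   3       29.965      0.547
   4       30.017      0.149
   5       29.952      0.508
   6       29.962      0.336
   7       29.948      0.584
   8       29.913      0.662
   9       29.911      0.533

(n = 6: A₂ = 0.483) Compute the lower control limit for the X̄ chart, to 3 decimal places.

X̄̄ = (29.968 + 29.947 + 29.965 + 30.017 + 29.952 + 29.962 + 29.948 + 29.913 + 29.911) / 9 = 269.5830 / 9 = 29.9537
R̄ = (0.032 + 0.469 + 0.547 + 0.149 + 0.508 + 0.336 + 0.584 + 0.662 + 0.533) / 9 = 3.8200 / 9 = 0.4244
LCL = X̄̄ − A₂·R̄ = 29.9537 − 0.483 × 0.4244 = 29.7487

29.749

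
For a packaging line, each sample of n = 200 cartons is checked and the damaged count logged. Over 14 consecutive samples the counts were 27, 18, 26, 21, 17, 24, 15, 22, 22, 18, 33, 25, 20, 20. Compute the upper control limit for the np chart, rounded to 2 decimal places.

35.27

p̄ = Σdᵢ / (k·n) = 308 / (14 × 200) = 0.11000
UCL = np̄ + 3·√(np̄(1−p̄)) = 22.0000 + 3 × √(22.0000×0.89000) = 22.0000 + 3 × 4.4249 = 35.2748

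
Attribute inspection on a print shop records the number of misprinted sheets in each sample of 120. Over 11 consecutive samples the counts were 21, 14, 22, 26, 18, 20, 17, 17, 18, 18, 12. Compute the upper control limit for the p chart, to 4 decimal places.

0.2526

p̄ = Σdᵢ / (k·n) = 203 / (11 × 120) = 0.15379
UCL = p̄ + 3·√(p̄(1−p̄)/n) = 0.15379 + 3 × √(0.15379×0.84621/120) = 0.15379 + 3 × 0.03293 = 0.25258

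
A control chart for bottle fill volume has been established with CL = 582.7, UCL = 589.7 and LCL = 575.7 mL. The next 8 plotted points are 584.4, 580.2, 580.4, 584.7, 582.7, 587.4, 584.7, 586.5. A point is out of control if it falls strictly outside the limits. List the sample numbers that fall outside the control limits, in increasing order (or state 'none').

All 8 points lie within [575.7, 589.7].

none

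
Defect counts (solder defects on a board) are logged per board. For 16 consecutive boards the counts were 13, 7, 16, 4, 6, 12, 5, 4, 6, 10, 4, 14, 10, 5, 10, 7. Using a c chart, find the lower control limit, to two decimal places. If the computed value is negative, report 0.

c̄ = (13 + 7 + 16 + 4 + 6 + 12 + 5 + 4 + 6 + 10 + 4 + 14 + 10 + 5 + 10 + 7) / 16 = 133 / 16 = 8.3125
LCL = c̄ − 3√c̄ = 8.3125 − 3 × 2.8831 = -0.3369 → 0 (cannot be negative)

0.00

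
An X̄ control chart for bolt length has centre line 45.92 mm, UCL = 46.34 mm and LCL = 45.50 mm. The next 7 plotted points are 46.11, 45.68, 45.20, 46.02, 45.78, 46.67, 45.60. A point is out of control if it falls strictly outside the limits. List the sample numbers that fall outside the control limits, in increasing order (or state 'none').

Compare each point to [45.50, 46.34]: sample 3 = 45.20 < LCL; sample 6 = 46.67 > UCL.

3, 6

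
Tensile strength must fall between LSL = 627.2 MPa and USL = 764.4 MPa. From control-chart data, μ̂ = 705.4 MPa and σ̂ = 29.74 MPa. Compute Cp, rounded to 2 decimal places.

Cp = (USL − LSL) / (6σ̂) = (764.4 − 627.2) / (6 × 29.74) = 137.2000 / 178.4400 = 0.7689

0.77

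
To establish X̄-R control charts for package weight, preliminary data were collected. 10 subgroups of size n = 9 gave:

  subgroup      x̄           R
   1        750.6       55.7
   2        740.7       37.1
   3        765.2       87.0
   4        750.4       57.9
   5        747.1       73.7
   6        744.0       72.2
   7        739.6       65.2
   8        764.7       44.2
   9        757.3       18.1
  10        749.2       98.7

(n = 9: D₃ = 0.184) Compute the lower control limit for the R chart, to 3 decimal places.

11.220

R̄ = (55.7 + 37.1 + 87.0 + 57.9 + 73.7 + 72.2 + 65.2 + 44.2 + 18.1 + 98.7) / 10 = 609.8000 / 10 = 60.9800
LCL_R = D₃·R̄ = 0.184 × 60.9800 = 11.2203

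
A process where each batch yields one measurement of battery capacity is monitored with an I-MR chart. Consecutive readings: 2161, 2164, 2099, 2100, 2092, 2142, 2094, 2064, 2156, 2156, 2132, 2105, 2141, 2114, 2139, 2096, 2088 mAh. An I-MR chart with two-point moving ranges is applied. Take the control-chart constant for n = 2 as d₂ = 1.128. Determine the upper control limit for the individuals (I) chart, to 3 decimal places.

X̄ = (2161 + 2164 + 2099 + 2100 + 2092 + 2142 + 2094 + 2064 + 2156 + 2156 + 2132 + 2105 + 2141 + 2114 + 2139 + 2096 + 2088) / 17 = 2120.1765
Moving ranges: 3, 65, 1, 8, 50, 48, 30, 92, 0, 24, 27, 36, 27, 25, 43, 8; M̄R̄ = 487.0000 / 16 = 30.4375
UCL = X̄ + 3·M̄R̄/d₂ = 2120.1765 + 3 × 30.4375 / 1.128 = 2201.1273

2201.127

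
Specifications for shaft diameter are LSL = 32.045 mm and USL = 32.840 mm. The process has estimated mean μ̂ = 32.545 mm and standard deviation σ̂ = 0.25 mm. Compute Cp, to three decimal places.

Cp = (USL − LSL) / (6σ̂) = (32.840 − 32.045) / (6 × 0.25) = 0.7950 / 1.5000 = 0.5300

0.530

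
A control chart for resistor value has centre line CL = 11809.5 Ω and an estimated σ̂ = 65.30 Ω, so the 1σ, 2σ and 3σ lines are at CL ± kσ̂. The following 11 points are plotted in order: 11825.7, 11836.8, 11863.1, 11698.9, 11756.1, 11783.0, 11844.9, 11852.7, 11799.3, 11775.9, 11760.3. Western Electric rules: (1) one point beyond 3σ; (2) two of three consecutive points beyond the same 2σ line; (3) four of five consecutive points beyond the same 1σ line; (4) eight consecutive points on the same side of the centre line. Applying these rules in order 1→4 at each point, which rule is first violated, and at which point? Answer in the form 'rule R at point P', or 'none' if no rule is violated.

none

Zone of each point (C = within 1σ̂, B = 1σ̂–2σ̂, A = 2σ̂–3σ̂, * = beyond 3σ̂; sign = side of CL): 1:+C, 2:+C, 3:+C, 4:-B, 5:-C, 6:-C, 7:+C, 8:+C, 9:-C, 10:-C, 11:-C
No rule fires across all 11 points.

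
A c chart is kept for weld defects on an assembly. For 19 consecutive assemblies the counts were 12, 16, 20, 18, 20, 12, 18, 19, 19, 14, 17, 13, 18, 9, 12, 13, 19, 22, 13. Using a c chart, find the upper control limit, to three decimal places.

28.000

c̄ = (12 + 16 + 20 + 18 + 20 + 12 + 18 + 19 + 19 + 14 + 17 + 13 + 18 + 9 + 12 + 13 + 19 + 22 + 13) / 19 = 304 / 19 = 16.0000
UCL = c̄ + 3√c̄ = 16.0000 + 3 × √16.0000 = 16.0000 + 3 × 4.0000 = 28.0000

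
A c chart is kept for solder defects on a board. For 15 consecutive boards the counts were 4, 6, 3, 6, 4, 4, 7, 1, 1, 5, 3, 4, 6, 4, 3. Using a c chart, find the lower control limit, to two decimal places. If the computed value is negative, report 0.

c̄ = (4 + 6 + 3 + 6 + 4 + 4 + 7 + 1 + 1 + 5 + 3 + 4 + 6 + 4 + 3) / 15 = 61 / 15 = 4.0667
LCL = c̄ − 3√c̄ = 4.0667 − 3 × 2.0166 = -1.9831 → 0 (cannot be negative)

0.00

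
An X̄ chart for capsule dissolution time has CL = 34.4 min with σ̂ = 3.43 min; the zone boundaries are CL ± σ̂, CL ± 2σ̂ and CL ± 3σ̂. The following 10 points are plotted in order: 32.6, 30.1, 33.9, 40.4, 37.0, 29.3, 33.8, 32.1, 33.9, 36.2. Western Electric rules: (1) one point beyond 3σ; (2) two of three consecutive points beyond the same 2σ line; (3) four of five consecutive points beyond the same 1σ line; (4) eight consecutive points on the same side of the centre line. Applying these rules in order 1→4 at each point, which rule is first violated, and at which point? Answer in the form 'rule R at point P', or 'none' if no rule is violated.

Zone of each point (C = within 1σ̂, B = 1σ̂–2σ̂, A = 2σ̂–3σ̂, * = beyond 3σ̂; sign = side of CL): 1:-C, 2:-B, 3:-C, 4:+B, 5:+C, 6:-B, 7:-C, 8:-C, 9:-C, 10:+C
No rule fires across all 10 points.

none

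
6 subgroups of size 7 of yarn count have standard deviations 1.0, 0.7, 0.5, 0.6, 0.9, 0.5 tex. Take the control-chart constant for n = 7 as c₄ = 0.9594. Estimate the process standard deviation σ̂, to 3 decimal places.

s̄ = (1.0 + 0.7 + 0.5 + 0.6 + 0.9 + 0.5) / 6 = 0.7000
σ̂ = s̄ / c₄ = 0.7000 / 0.9594 = 0.7296

0.730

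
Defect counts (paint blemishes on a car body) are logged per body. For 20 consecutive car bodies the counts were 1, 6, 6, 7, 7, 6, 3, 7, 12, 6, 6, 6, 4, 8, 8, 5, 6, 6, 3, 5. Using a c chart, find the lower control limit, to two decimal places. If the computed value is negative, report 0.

c̄ = (1 + 6 + 6 + 7 + 7 + 6 + 3 + 7 + 12 + 6 + 6 + 6 + 4 + 8 + 8 + 5 + 6 + 6 + 3 + 5) / 20 = 118 / 20 = 5.9000
LCL = c̄ − 3√c̄ = 5.9000 − 3 × 2.4290 = -1.3870 → 0 (cannot be negative)

0.00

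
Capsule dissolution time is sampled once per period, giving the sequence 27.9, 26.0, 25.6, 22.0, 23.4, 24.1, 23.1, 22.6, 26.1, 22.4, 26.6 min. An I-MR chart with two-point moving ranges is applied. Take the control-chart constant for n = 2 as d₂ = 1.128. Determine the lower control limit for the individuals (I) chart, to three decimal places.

X̄ = (27.9 + 26.0 + 25.6 + 22.0 + 23.4 + 24.1 + 23.1 + 22.6 + 26.1 + 22.4 + 26.6) / 11 = 24.5273
Moving ranges: 1.9, 0.4, 3.6, 1.4, 0.7, 1.0, 0.5, 3.5, 3.7, 4.2; M̄R̄ = 20.9000 / 10 = 2.0900
LCL = X̄ − 3·M̄R̄/d₂ = 24.5273 − 3 × 2.0900 / 1.128 = 18.9688

18.969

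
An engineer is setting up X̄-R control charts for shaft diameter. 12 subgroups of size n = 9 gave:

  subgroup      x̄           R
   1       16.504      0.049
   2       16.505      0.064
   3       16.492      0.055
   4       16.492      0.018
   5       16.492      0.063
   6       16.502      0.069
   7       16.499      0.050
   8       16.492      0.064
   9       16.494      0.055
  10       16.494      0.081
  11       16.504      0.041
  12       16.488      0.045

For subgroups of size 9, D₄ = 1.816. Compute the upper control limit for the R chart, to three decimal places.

0.099

R̄ = (0.049 + 0.064 + 0.055 + 0.018 + 0.063 + 0.069 + 0.050 + 0.064 + 0.055 + 0.081 + 0.041 + 0.045) / 12 = 0.6540 / 12 = 0.0545
UCL_R = D₄·R̄ = 1.816 × 0.0545 = 0.0990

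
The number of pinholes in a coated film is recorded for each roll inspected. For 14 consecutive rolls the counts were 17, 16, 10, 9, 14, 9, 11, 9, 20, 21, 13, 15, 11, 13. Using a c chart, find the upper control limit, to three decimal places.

24.422

c̄ = (17 + 16 + 10 + 9 + 14 + 9 + 11 + 9 + 20 + 21 + 13 + 15 + 11 + 13) / 14 = 188 / 14 = 13.4286
UCL = c̄ + 3√c̄ = 13.4286 + 3 × √13.4286 = 13.4286 + 3 × 3.6645 = 24.4221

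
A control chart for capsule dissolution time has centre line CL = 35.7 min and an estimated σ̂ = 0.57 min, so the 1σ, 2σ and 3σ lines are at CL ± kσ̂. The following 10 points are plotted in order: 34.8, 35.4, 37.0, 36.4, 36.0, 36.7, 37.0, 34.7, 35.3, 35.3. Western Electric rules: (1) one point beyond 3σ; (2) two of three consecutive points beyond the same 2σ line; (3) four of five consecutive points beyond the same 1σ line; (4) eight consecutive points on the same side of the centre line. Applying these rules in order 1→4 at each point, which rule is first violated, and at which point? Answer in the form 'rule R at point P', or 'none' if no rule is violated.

rule 3 at point 7

Zone of each point (C = within 1σ̂, B = 1σ̂–2σ̂, A = 2σ̂–3σ̂, * = beyond 3σ̂; sign = side of CL): 1:-B, 2:-C, 3:+A, 4:+B, 5:+C, 6:+B, 7:+A, 8:-B, 9:-C, 10:-C
Rule 3 (four of five consecutive points beyond the same 1σ limit) is satisfied at point 7.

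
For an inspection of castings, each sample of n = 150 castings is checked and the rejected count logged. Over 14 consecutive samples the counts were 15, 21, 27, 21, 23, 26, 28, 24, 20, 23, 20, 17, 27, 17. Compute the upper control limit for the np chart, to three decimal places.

35.087

p̄ = Σdᵢ / (k·n) = 309 / (14 × 150) = 0.14714
UCL = np̄ + 3·√(np̄(1−p̄)) = 22.0714 + 3 × √(22.0714×0.85286) = 22.0714 + 3 × 4.3386 = 35.0873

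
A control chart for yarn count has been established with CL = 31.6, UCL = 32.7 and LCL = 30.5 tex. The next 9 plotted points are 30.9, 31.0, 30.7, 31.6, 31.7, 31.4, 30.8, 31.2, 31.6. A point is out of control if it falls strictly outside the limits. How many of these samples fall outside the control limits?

All 9 points lie within [30.5, 32.7].

0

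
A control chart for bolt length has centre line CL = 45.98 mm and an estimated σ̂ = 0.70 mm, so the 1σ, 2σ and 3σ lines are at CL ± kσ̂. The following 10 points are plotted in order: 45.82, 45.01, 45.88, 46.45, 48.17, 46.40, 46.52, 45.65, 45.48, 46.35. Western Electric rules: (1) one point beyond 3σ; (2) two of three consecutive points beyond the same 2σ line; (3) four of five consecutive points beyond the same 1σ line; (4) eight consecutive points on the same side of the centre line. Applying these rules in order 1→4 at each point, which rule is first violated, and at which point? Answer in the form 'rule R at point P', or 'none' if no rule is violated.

Zone of each point (C = within 1σ̂, B = 1σ̂–2σ̂, A = 2σ̂–3σ̂, * = beyond 3σ̂; sign = side of CL): 1:-C, 2:-B, 3:-C, 4:+C, 5:+*, 6:+C, 7:+C, 8:-C, 9:-C, 10:+C
Rule 1 (one point beyond the 3σ limits) is satisfied at point 5.

rule 1 at point 5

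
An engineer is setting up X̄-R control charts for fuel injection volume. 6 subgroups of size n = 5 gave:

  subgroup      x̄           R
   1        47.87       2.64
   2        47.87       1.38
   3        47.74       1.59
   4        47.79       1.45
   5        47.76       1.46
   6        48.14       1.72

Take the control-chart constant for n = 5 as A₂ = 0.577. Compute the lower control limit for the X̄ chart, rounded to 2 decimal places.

46.88

X̄̄ = (47.87 + 47.87 + 47.74 + 47.79 + 47.76 + 48.14) / 6 = 287.1700 / 6 = 47.8617
R̄ = (2.64 + 1.38 + 1.59 + 1.45 + 1.46 + 1.72) / 6 = 10.2400 / 6 = 1.7067
LCL = X̄̄ − A₂·R̄ = 47.8617 − 0.577 × 1.7067 = 46.8769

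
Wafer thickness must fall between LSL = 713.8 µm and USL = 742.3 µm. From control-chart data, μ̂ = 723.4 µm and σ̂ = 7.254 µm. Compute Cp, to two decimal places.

Cp = (USL − LSL) / (6σ̂) = (742.3 − 713.8) / (6 × 7.254) = 28.5000 / 43.5240 = 0.6548

0.65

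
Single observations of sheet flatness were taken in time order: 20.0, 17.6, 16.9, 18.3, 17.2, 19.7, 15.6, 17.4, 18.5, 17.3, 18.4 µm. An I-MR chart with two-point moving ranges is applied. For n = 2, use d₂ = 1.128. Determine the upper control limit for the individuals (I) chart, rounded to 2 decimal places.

22.53

X̄ = (20.0 + 17.6 + 16.9 + 18.3 + 17.2 + 19.7 + 15.6 + 17.4 + 18.5 + 17.3 + 18.4) / 11 = 17.9000
Moving ranges: 2.4, 0.7, 1.4, 1.1, 2.5, 4.1, 1.8, 1.1, 1.2, 1.1; M̄R̄ = 17.4000 / 10 = 1.7400
UCL = X̄ + 3·M̄R̄/d₂ = 17.9000 + 3 × 1.7400 / 1.128 = 22.5277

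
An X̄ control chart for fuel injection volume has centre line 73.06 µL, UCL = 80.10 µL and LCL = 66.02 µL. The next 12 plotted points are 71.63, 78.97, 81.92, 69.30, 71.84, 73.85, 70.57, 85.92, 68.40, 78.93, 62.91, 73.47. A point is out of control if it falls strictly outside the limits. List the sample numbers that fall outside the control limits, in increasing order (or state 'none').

3, 8, 11

Compare each point to [66.02, 80.10]: sample 3 = 81.92 > UCL; sample 8 = 85.92 > UCL; sample 11 = 62.91 < LCL.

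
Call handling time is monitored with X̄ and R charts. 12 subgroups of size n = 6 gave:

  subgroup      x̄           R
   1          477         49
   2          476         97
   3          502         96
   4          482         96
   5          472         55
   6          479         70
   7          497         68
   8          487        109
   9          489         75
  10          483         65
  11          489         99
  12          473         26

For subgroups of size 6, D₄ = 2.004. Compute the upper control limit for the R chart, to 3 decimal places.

R̄ = (49 + 97 + 96 + 96 + 55 + 70 + 68 + 109 + 75 + 65 + 99 + 26) / 12 = 905.0000 / 12 = 75.4167
UCL_R = D₄·R̄ = 2.004 × 75.4167 = 151.1350

151.135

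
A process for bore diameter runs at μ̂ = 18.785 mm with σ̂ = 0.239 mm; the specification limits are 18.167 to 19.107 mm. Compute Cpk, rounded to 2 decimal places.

Cpu = (USL − μ̂) / (3σ̂) = (19.107 − 18.785) / (3 × 0.239) = 0.4491; Cpl = (μ̂ − LSL) / (3σ̂) = (18.785 − 18.167) / (3 × 0.239) = 0.8619; Cpk = min(Cpu, Cpl) = 0.4491

0.45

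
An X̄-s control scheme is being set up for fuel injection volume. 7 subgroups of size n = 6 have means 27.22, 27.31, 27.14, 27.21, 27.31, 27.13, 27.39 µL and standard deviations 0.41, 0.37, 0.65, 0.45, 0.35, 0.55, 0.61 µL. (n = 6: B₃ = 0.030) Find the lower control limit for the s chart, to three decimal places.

s̄ = (0.41 + 0.37 + 0.65 + 0.45 + 0.35 + 0.55 + 0.61) / 7 = 0.4843
LCL_s = B₃·s̄ = 0.030 × 0.4843 = 0.0145

0.015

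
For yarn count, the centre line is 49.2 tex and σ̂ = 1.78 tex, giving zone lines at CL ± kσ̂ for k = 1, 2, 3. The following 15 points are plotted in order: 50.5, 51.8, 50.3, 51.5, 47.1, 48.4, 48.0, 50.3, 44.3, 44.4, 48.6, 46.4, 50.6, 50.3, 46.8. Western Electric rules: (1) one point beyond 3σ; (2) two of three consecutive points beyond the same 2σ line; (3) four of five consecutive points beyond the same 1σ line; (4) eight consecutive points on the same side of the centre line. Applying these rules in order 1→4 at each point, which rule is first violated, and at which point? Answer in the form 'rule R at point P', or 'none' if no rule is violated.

Zone of each point (C = within 1σ̂, B = 1σ̂–2σ̂, A = 2σ̂–3σ̂, * = beyond 3σ̂; sign = side of CL): 1:+C, 2:+B, 3:+C, 4:+B, 5:-B, 6:-C, 7:-C, 8:+C, 9:-A, 10:-A, 11:-C, 12:-B, 13:+C, 14:+C, 15:-B
Rule 2 (two of three consecutive points beyond the same 2σ limit) is satisfied at point 10.

rule 2 at point 10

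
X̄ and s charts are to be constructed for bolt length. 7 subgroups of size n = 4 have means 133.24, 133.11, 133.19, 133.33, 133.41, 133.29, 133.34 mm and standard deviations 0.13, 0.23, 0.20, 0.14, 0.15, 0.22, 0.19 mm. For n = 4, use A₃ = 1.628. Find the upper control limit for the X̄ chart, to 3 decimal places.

133.566

X̄̄ = (133.24 + 133.11 + 133.19 + 133.33 + 133.41 + 133.29 + 133.34) / 7 = 133.2729
s̄ = (0.13 + 0.23 + 0.20 + 0.14 + 0.15 + 0.22 + 0.19) / 7 = 0.1800
UCL = X̄̄ + A₃·s̄ = 133.2729 + 1.628 × 0.1800 = 133.5659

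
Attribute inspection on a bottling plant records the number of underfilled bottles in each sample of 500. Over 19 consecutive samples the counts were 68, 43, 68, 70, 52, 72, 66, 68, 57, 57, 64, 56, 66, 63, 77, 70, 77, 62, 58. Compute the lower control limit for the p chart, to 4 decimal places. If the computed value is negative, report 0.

0.0830

p̄ = Σdᵢ / (k·n) = 1214 / (19 × 500) = 0.12779
LCL = p̄ − 3·√(p̄(1−p̄)/n) = 0.12779 − 3 × 0.01493 = 0.08300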